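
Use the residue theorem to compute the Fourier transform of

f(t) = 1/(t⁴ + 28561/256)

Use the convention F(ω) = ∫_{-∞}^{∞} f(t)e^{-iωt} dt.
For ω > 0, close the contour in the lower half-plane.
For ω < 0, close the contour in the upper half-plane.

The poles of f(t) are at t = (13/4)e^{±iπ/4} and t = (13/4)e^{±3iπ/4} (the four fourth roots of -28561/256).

Let g(z) = f(z)e^{-iωz}; for large |z| the factor e^{-iωz} decays in the lower half-plane when ω > 0 and in the upper half-plane when ω < 0.

Case ω > 0 (lower half-plane, clockwise contour ⇒ F(ω) = -2πi·ΣRes):
  Res_{z = - \frac{13 \sqrt{2}}{8} - \frac{13 \sqrt{2} i}{8}} g(z) = \frac{8 \sqrt{2} \left(1 + i\right) e^{\frac{13 \sqrt{2} \omega \left(-1 + i\right)}{8}}}{2197}
  Res_{z = \frac{13 \sqrt{2}}{8} - \frac{13 \sqrt{2} i}{8}} g(z) = \frac{8 \sqrt{2} \left(-1 + i\right) e^{- \frac{13 \sqrt{2} \omega \left(1 + i\right)}{8}}}{2197}
  F(ω) = -2πi·ΣRes = \frac{16 \sqrt{2} \pi \left(\left(1 - i\right) e^{\frac{13 \sqrt{2} i \omega}{4}} + 1 + i\right) e^{- \frac{13 \sqrt{2} \omega \left(1 + i\right)}{8}}}{2197} = \frac{64 \pi e^{- \frac{13 \sqrt{2} \omega}{8}} \sin{\left(\frac{13 \sqrt{2} \omega}{8} + \frac{\pi}{4} \right)}}{2197}

Case ω < 0 (upper half-plane, counterclockwise contour ⇒ F(ω) = +2πi·ΣRes):
  Res_{z = \frac{13 \sqrt{2}}{8} + \frac{13 \sqrt{2} i}{8}} g(z) = - \frac{8 \sqrt{2} \left(1 + i\right) e^{\frac{13 \sqrt{2} \omega \left(1 - i\right)}{8}}}{2197}
  Res_{z = - \frac{13 \sqrt{2}}{8} + \frac{13 \sqrt{2} i}{8}} g(z) = \frac{8 \sqrt{2} \left(1 - i\right) e^{\frac{13 \sqrt{2} \omega \left(1 + i\right)}{8}}}{2197}
  F(ω) = 2πi·ΣRes = - \frac{16 \sqrt{2} i \pi \left(\left(1 + i\right) e^{\frac{13 \sqrt{2} \omega \left(1 - i\right)}{8}} - \left(1 - i\right) e^{\frac{13 \sqrt{2} \omega \left(1 + i\right)}{8}}\right)}{2197} = \frac{64 \pi e^{\frac{13 \sqrt{2} \omega}{8}} \cos{\left(\frac{13 \sqrt{2} \omega}{8} + \frac{\pi}{4} \right)}}{2197}

Both cases combine into a single formula in |ω|:

F(ω) = \frac{64 \pi e^{- \frac{13 \sqrt{2} \left|{\omega}\right|}{8}} \sin{\left(\frac{13 \sqrt{2} \left|{\omega}\right|}{8} + \frac{\pi}{4} \right)}}{2197}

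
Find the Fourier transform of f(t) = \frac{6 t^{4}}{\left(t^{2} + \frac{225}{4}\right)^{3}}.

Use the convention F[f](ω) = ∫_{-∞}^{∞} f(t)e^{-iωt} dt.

F(ω) = \frac{3 \pi \left(75 \omega^{2} - 50 \left|{\omega}\right| + 4\right) e^{- \frac{15 \left|{\omega}\right|}{2}}}{40}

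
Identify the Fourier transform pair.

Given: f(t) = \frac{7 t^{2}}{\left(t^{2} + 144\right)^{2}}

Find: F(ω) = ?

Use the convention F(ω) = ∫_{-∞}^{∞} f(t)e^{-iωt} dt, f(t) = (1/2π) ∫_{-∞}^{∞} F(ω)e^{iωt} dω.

F(ω) = \frac{7 \pi \left(1 - 12 \left|{\omega}\right|\right) e^{- 12 \left|{\omega}\right|}}{24}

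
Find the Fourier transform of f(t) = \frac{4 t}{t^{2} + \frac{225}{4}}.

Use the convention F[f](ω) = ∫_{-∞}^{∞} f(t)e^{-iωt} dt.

F(ω) = - 4 i \pi e^{- \frac{15 \left|{\omega}\right|}{2}} \operatorname{sign}{\left(\omega \right)}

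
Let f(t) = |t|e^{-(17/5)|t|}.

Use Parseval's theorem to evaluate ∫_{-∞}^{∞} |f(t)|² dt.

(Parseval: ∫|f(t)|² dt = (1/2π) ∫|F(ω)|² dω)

∫|f(t)|² dt = \frac{125}{9826}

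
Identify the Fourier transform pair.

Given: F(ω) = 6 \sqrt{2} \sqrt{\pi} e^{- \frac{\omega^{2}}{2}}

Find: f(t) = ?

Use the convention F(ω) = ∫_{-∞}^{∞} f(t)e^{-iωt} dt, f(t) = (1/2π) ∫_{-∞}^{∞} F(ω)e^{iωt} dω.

f(t) = 6 e^{- \frac{t^{2}}{2}}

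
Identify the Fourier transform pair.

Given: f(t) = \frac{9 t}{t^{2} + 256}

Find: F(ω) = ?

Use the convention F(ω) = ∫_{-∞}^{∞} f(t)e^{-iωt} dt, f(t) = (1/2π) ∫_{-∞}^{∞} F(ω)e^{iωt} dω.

F(ω) = - 9 i \pi e^{- 16 \left|{\omega}\right|} \operatorname{sign}{\left(\omega \right)}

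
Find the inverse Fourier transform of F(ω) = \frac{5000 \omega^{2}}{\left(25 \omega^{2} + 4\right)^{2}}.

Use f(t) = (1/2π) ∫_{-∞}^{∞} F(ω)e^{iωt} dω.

f(t) = 5 \left(1 - \frac{2 \left|{t}\right|}{5}\right) e^{- \frac{2 \left|{t}\right|}{5}}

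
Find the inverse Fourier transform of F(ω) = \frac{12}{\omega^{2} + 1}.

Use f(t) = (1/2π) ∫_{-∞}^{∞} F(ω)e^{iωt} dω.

f(t) = 6 e^{- \left|{t}\right|}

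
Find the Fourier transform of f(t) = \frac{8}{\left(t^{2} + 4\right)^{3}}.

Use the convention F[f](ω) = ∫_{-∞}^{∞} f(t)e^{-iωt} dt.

F(ω) = \frac{\pi \left(4 \omega^{2} + 6 \left|{\omega}\right| + 3\right) e^{- 2 \left|{\omega}\right|}}{32}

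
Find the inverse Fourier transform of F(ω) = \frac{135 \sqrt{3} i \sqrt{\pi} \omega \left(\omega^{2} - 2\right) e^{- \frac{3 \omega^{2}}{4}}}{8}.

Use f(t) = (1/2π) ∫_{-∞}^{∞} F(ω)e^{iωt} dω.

f(t) = 5 t^{3} e^{- \frac{t^{2}}{3}}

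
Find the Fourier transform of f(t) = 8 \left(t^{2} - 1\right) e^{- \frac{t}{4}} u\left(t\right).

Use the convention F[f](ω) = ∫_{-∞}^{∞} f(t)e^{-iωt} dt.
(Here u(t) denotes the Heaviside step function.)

F(ω) = \frac{32 \left(128 i \omega - \left(4 i \omega + 1\right)^{3} + 32\right)}{\left(4 i \omega + 1\right)^{4}}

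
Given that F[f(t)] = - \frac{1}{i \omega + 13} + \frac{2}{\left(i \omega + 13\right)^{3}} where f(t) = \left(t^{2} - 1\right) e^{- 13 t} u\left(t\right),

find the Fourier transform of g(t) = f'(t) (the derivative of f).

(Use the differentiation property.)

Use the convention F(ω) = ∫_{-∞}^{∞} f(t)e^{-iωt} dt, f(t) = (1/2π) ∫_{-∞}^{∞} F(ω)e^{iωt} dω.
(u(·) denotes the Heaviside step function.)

F[g](ω) = \frac{i \omega \left(2 i \omega - \left(i \omega + 13\right)^{3} + 26\right)}{\left(i \omega + 13\right)^{4}}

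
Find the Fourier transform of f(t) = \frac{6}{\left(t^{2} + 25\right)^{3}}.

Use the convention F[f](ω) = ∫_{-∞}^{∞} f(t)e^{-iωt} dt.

F(ω) = \frac{3 \pi \left(25 \omega^{2} + 15 \left|{\omega}\right| + 3\right) e^{- 5 \left|{\omega}\right|}}{12500}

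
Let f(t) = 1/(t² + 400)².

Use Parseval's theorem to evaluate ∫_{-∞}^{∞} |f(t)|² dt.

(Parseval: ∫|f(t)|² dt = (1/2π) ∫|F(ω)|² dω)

∫|f(t)|² dt = \frac{\pi}{4096000000}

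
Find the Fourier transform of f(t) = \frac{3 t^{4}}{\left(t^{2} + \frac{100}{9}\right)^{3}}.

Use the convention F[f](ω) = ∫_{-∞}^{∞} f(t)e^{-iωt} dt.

F(ω) = \frac{\pi \left(100 \omega^{2} - 150 \left|{\omega}\right| + 27\right) e^{- \frac{10 \left|{\omega}\right|}{3}}}{80}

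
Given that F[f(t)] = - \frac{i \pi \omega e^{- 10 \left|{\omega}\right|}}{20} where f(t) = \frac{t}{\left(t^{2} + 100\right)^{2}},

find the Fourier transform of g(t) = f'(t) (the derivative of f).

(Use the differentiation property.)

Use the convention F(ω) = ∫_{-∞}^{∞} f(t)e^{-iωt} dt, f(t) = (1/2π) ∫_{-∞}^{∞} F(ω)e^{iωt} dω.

F[g](ω) = \frac{\pi \omega^{2} e^{- 10 \left|{\omega}\right|}}{20}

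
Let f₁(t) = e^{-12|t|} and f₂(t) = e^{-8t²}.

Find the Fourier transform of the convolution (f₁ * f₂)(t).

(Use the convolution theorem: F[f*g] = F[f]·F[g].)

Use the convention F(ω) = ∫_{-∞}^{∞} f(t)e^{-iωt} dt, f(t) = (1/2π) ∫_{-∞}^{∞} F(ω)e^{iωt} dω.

F[f₁*f₂](ω) = \frac{6 \sqrt{2} \sqrt{\pi} e^{- \frac{\omega^{2}}{32}}}{\omega^{2} + 144}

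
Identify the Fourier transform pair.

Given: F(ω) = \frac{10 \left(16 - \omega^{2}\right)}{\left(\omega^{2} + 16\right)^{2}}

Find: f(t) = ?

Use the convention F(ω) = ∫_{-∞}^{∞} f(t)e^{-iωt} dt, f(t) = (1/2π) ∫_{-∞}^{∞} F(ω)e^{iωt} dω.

f(t) = 5 e^{- 4 \left|{t}\right|} \left|{t}\right|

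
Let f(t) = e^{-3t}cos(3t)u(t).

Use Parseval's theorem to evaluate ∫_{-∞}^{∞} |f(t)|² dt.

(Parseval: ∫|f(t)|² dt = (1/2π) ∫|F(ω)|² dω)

∫|f(t)|² dt = \frac{1}{8}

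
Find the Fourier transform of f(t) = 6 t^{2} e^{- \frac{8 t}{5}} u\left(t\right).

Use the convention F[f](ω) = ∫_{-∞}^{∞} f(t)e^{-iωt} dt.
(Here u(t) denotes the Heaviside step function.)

F(ω) = \frac{1500}{\left(5 i \omega + 8\right)^{3}}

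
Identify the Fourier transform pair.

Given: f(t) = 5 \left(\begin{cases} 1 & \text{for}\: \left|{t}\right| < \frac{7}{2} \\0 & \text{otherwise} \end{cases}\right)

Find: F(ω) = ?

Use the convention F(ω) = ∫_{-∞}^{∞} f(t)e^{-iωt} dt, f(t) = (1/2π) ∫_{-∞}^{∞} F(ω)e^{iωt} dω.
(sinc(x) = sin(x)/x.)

F(ω) = 35 \operatorname{sinc}{\left(\frac{7 \omega}{2} \right)}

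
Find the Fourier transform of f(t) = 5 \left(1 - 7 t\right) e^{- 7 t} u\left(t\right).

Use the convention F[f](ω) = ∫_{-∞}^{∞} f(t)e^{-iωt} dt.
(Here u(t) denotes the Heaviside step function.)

F(ω) = \frac{5 i \omega}{- \omega^{2} + 14 i \omega + 49}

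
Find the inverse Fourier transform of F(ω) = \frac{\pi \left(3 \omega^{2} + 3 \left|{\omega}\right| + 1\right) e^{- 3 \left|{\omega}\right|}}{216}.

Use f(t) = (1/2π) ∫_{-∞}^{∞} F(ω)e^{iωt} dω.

f(t) = \frac{3}{\left(t^{2} + 9\right)^{3}}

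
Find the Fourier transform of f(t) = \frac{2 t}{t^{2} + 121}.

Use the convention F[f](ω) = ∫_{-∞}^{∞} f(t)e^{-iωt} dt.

F(ω) = - 2 i \pi e^{- 11 \left|{\omega}\right|} \operatorname{sign}{\left(\omega \right)}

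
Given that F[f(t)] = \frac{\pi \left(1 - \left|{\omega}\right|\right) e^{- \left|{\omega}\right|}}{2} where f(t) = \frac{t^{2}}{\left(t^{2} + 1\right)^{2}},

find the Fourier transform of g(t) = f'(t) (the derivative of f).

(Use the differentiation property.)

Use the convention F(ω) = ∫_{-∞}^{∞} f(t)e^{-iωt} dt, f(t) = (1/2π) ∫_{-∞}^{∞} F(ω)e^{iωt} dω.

F[g](ω) = \frac{i \pi \omega \left(1 - \left|{\omega}\right|\right) e^{- \left|{\omega}\right|}}{2}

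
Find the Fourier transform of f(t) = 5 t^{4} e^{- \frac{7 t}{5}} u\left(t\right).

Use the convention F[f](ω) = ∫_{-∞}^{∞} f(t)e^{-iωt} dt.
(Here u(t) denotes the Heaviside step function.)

F(ω) = \frac{375000}{\left(5 i \omega + 7\right)^{5}}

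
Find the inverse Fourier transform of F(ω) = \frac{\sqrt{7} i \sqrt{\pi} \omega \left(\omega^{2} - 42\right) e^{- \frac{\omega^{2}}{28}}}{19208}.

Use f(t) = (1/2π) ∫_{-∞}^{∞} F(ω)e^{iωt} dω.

f(t) = t^{3} e^{- 7 t^{2}}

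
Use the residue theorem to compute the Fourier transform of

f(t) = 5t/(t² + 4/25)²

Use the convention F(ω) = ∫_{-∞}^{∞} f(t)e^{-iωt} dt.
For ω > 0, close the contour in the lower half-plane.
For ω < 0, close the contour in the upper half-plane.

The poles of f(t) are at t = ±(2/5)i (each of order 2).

Let g(z) = f(z)e^{-iωz}; for large |z| the factor e^{-iωz} decays in the lower half-plane when ω > 0 and in the upper half-plane when ω < 0.

Case ω > 0 (lower half-plane, clockwise contour ⇒ F(ω) = -2πi·ΣRes):
  Res_{z = - \frac{2 i}{5}} g(z) = \frac{25 \omega e^{- \frac{2 \omega}{5}}}{8} (pole of order 2)
  F(ω) = -2πi·ΣRes = - \frac{25 i \pi \omega e^{- \frac{2 \omega}{5}}}{4}

Case ω < 0 (upper half-plane, counterclockwise contour ⇒ F(ω) = +2πi·ΣRes):
  Res_{z = \frac{2 i}{5}} g(z) = - \frac{25 \omega e^{\frac{2 \omega}{5}}}{8} (pole of order 2)
  F(ω) = 2πi·ΣRes = - \frac{25 i \pi \omega e^{\frac{2 \omega}{5}}}{4}

Both cases combine into a single formula in |ω|:

F(ω) = - \frac{25 i \pi \omega e^{- \frac{2 \left|{\omega}\right|}{5}}}{4}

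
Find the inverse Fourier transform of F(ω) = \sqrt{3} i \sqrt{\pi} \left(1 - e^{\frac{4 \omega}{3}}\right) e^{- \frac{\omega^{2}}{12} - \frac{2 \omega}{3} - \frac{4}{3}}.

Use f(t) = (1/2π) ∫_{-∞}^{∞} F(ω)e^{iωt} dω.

f(t) = 6 e^{- 3 t^{2}} \sin{\left(4 t \right)}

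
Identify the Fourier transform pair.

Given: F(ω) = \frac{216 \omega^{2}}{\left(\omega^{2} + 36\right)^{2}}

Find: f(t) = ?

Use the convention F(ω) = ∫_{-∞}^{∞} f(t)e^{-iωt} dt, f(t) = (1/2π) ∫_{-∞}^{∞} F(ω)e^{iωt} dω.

f(t) = 9 \left(1 - 6 \left|{t}\right|\right) e^{- 6 \left|{t}\right|}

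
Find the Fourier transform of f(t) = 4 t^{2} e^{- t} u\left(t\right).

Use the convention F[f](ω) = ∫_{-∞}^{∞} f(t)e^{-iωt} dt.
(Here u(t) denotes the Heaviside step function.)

F(ω) = \frac{8}{\left(i \omega + 1\right)^{3}}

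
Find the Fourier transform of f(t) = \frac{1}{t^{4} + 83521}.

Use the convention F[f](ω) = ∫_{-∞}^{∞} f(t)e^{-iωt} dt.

F(ω) = \frac{\pi e^{- \frac{17 \sqrt{2} \left|{\omega}\right|}{2}} \sin{\left(\frac{17 \sqrt{2} \left|{\omega}\right|}{2} + \frac{\pi}{4} \right)}}{4913}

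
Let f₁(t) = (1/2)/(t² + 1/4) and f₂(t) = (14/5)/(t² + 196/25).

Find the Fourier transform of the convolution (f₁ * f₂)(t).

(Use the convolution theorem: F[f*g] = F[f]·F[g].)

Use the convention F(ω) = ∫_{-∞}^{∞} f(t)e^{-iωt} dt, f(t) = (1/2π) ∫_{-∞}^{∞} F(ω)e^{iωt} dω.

F[f₁*f₂](ω) = \pi^{2} e^{- \frac{33 \left|{\omega}\right|}{10}}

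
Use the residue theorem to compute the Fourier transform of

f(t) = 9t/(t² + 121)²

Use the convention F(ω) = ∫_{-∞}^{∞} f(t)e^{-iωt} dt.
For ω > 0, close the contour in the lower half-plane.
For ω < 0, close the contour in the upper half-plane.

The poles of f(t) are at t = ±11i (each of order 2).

Let g(z) = f(z)e^{-iωz}; for large |z| the factor e^{-iωz} decays in the lower half-plane when ω > 0 and in the upper half-plane when ω < 0.

Case ω > 0 (lower half-plane, clockwise contour ⇒ F(ω) = -2πi·ΣRes):
  Res_{z = - 11 i} g(z) = \frac{9 \omega e^{- 11 \omega}}{44} (pole of order 2)
  F(ω) = -2πi·ΣRes = - \frac{9 i \pi \omega e^{- 11 \omega}}{22}

Case ω < 0 (upper half-plane, counterclockwise contour ⇒ F(ω) = +2πi·ΣRes):
  Res_{z = 11 i} g(z) = - \frac{9 \omega e^{11 \omega}}{44} (pole of order 2)
  F(ω) = 2πi·ΣRes = - \frac{9 i \pi \omega e^{11 \omega}}{22}

Both cases combine into a single formula in |ω|:

F(ω) = - \frac{9 i \pi \omega e^{- 11 \left|{\omega}\right|}}{22}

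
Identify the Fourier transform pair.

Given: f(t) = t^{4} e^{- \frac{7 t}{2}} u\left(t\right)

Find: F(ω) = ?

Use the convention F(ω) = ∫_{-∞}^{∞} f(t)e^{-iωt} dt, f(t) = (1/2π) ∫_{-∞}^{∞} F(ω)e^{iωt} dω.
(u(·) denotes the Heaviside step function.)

F(ω) = \frac{768}{\left(2 i \omega + 7\right)^{5}}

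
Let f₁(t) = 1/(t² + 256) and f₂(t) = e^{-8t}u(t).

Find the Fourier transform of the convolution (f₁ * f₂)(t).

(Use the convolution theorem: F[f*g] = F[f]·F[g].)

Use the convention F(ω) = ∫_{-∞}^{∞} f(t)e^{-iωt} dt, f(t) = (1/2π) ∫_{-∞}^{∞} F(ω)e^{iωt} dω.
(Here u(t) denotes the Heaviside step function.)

F[f₁*f₂](ω) = \frac{\pi e^{- 16 \left|{\omega}\right|}}{16 \left(i \omega + 8\right)}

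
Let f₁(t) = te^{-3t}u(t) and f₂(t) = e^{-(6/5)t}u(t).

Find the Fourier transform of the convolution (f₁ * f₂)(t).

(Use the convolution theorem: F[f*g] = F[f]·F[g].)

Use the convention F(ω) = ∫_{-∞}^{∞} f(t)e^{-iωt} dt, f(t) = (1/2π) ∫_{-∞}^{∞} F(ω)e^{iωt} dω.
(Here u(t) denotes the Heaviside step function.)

F[f₁*f₂](ω) = \frac{5}{\left(i \omega + 3\right)^{2} \left(5 i \omega + 6\right)}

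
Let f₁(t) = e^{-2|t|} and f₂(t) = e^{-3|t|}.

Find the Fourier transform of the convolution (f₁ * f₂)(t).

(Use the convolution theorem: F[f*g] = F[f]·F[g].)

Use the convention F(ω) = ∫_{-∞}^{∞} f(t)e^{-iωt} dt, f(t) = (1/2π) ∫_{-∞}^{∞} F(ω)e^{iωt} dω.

F[f₁*f₂](ω) = \frac{24}{\left(\omega^{2} + 4\right) \left(\omega^{2} + 9\right)}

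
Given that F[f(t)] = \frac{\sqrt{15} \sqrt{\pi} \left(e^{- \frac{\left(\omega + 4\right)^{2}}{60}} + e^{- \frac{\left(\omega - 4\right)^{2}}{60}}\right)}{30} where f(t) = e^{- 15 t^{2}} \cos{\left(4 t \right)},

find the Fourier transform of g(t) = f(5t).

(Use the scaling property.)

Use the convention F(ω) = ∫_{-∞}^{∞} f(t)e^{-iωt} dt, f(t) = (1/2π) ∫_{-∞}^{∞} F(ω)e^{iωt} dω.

F[g](ω) = \frac{\sqrt{15} \sqrt{\pi} \left(e^{\frac{4 \omega}{75}} + 1\right) e^{- \frac{\omega^{2}}{1500} - \frac{2 \omega}{75} - \frac{4}{15}}}{150}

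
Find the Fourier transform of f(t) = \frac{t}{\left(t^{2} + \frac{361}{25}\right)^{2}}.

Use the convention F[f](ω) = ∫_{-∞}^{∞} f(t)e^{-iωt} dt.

F(ω) = - \frac{5 i \pi \omega e^{- \frac{19 \left|{\omega}\right|}{5}}}{38}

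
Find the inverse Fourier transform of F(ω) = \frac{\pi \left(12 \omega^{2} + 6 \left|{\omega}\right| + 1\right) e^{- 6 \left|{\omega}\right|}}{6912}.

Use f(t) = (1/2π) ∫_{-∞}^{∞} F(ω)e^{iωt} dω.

f(t) = \frac{3}{\left(t^{2} + 36\right)^{3}}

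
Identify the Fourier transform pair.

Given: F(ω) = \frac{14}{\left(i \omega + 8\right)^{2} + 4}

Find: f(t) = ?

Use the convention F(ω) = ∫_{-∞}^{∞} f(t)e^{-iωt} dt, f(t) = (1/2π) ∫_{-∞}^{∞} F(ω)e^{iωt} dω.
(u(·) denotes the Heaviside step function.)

f(t) = 7 e^{- 8 t} \sin{\left(2 t \right)} u\left(t\right)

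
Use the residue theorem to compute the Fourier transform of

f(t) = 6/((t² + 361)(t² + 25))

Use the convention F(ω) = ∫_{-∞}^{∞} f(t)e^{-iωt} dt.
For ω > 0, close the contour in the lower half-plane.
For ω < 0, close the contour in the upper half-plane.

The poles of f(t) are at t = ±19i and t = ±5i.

Let g(z) = f(z)e^{-iωz}; for large |z| the factor e^{-iωz} decays in the lower half-plane when ω > 0 and in the upper half-plane when ω < 0.

Case ω > 0 (lower half-plane, clockwise contour ⇒ F(ω) = -2πi·ΣRes):
  Res_{z = - 19 i} g(z) = - \frac{i e^{- 19 \omega}}{2128}
  Res_{z = - 5 i} g(z) = \frac{i e^{- 5 \omega}}{560}
  F(ω) = -2πi·ΣRes = \frac{\pi \left(19 e^{14 \omega} - 5\right) e^{- 19 \omega}}{5320}

Case ω < 0 (upper half-plane, counterclockwise contour ⇒ F(ω) = +2πi·ΣRes):
  Res_{z = 19 i} g(z) = \frac{i e^{19 \omega}}{2128}
  Res_{z = 5 i} g(z) = - \frac{i e^{5 \omega}}{560}
  F(ω) = 2πi·ΣRes = \frac{\pi \left(19 - 5 e^{14 \omega}\right) e^{5 \omega}}{5320}

Both cases combine into a single formula in |ω|:

F(ω) = \frac{\pi \left(19 e^{14 \left|{\omega}\right|} - 5\right) e^{- 19 \left|{\omega}\right|}}{5320}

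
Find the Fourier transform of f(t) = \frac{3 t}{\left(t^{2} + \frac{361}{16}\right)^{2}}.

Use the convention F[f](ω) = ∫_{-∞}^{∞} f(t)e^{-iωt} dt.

F(ω) = - \frac{6 i \pi \omega e^{- \frac{19 \left|{\omega}\right|}{4}}}{19}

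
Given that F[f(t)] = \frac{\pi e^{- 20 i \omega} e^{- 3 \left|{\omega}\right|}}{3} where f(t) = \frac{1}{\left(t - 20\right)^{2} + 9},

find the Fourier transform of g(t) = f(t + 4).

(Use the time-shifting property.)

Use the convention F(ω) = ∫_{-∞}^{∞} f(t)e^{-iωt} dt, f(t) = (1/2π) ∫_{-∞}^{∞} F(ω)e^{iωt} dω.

F[g](ω) = \frac{\pi e^{- 16 i \omega - 3 \left|{\omega}\right|}}{3}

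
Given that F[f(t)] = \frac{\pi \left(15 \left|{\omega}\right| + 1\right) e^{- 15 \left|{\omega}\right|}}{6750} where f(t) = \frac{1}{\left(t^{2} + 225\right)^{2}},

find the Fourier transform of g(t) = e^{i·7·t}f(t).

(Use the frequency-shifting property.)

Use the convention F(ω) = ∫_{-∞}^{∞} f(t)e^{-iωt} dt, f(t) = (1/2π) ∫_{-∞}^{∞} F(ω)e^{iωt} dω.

F[g](ω) = \frac{\pi \left(15 \left|{\omega - 7}\right| + 1\right) e^{- 15 \left|{\omega - 7}\right|}}{6750}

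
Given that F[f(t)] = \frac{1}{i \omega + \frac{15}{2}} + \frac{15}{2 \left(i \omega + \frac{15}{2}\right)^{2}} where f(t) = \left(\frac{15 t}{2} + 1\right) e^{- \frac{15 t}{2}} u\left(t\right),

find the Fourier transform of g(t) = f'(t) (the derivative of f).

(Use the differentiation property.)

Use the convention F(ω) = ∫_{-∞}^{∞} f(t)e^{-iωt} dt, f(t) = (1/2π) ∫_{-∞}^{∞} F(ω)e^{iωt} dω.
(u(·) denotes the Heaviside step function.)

F[g](ω) = \frac{4 \omega \left(\omega - 15 i\right)}{4 \omega^{2} - 60 i \omega - 225}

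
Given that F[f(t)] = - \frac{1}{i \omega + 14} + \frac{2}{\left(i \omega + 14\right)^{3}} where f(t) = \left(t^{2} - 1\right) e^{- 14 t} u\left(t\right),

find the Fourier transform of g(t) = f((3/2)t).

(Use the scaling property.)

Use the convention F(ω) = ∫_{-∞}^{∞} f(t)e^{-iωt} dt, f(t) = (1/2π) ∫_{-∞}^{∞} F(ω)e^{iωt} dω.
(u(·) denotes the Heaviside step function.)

F[g](ω) = \frac{9 i \omega - 2 \left(i \omega + 21\right)^{3} + 189}{2 \left(i \omega + 21\right)^{4}}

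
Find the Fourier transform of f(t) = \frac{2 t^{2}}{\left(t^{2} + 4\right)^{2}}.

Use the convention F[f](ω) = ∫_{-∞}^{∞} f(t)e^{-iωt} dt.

F(ω) = \frac{\pi \left(1 - 2 \left|{\omega}\right|\right) e^{- 2 \left|{\omega}\right|}}{2}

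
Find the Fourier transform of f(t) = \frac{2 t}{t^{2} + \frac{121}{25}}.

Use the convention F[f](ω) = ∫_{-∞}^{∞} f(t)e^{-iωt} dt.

F(ω) = - 2 i \pi e^{- \frac{11 \left|{\omega}\right|}{5}} \operatorname{sign}{\left(\omega \right)}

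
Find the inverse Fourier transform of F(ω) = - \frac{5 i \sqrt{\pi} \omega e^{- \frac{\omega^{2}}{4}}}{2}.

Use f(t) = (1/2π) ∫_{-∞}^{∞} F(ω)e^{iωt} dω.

f(t) = 5 t e^{- t^{2}}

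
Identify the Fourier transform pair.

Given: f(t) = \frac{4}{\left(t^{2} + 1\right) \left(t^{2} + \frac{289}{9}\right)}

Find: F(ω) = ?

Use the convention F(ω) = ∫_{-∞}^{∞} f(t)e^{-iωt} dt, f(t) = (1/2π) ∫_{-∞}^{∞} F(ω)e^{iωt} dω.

F(ω) = \frac{9 \pi e^{- \left|{\omega}\right|}}{70} - \frac{27 \pi e^{- \frac{17 \left|{\omega}\right|}{3}}}{1190}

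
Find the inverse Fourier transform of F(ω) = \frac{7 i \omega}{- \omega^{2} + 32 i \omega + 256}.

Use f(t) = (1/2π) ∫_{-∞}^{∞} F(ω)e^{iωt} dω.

f(t) = 7 \left(1 - 16 t\right) e^{- 16 t} u\left(t\right)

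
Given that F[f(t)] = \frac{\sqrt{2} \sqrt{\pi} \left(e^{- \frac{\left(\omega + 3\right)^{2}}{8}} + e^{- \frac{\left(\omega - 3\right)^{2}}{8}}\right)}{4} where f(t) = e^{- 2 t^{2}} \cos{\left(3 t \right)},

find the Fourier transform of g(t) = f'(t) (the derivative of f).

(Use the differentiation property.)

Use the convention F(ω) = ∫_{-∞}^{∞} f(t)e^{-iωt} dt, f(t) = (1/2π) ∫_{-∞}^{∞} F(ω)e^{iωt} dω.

F[g](ω) = \frac{\sqrt{2} i \sqrt{\pi} \omega \left(e^{\frac{3 \omega}{2}} + 1\right) e^{- \frac{\omega^{2}}{8} - \frac{3 \omega}{4} - \frac{9}{8}}}{4}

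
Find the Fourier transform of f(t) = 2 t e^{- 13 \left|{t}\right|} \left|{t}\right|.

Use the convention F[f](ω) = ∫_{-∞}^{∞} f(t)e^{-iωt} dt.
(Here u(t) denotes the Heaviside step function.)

F(ω) = \frac{8 i \omega \left(\omega^{2} - 507\right)}{\left(\omega^{2} + 169\right)^{3}}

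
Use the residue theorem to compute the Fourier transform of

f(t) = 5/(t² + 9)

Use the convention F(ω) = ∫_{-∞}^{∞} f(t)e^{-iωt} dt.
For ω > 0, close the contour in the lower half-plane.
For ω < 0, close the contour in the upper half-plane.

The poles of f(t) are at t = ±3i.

Let g(z) = f(z)e^{-iωz}; for large |z| the factor e^{-iωz} decays in the lower half-plane when ω > 0 and in the upper half-plane when ω < 0.

Case ω > 0 (lower half-plane, clockwise contour ⇒ F(ω) = -2πi·ΣRes):
  Res_{z = - 3 i} g(z) = \frac{5 i e^{- 3 \omega}}{6}
  F(ω) = -2πi·ΣRes = \frac{5 \pi e^{- 3 \omega}}{3}

Case ω < 0 (upper half-plane, counterclockwise contour ⇒ F(ω) = +2πi·ΣRes):
  Res_{z = 3 i} g(z) = - \frac{5 i e^{3 \omega}}{6}
  F(ω) = 2πi·ΣRes = \frac{5 \pi e^{3 \omega}}{3}

Both cases combine into a single formula in |ω|:

F(ω) = \frac{5 \pi e^{- 3 \left|{\omega}\right|}}{3}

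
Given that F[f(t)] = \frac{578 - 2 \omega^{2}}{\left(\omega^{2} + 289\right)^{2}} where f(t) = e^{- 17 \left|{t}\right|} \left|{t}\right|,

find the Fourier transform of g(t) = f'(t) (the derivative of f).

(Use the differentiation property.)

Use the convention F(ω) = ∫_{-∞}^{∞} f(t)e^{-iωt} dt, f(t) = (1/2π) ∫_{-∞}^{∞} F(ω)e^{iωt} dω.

F[g](ω) = - \frac{2 i \omega \left(\omega^{2} - 289\right)}{\left(\omega^{2} + 289\right)^{2}}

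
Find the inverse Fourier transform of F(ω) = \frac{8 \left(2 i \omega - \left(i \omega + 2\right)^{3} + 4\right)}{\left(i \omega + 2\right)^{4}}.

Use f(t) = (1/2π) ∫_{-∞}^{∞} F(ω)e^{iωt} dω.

f(t) = 8 \left(t^{2} - 1\right) e^{- 2 t} u\left(t\right)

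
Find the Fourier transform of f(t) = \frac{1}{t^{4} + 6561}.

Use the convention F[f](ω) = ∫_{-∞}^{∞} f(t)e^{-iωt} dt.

F(ω) = \frac{\pi e^{- \frac{9 \sqrt{2} \left|{\omega}\right|}{2}} \sin{\left(\frac{9 \sqrt{2} \left|{\omega}\right|}{2} + \frac{\pi}{4} \right)}}{729}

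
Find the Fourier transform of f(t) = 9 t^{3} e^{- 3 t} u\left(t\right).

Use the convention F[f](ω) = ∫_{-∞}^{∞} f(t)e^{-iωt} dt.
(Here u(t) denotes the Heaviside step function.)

F(ω) = \frac{54}{\left(i \omega + 3\right)^{4}}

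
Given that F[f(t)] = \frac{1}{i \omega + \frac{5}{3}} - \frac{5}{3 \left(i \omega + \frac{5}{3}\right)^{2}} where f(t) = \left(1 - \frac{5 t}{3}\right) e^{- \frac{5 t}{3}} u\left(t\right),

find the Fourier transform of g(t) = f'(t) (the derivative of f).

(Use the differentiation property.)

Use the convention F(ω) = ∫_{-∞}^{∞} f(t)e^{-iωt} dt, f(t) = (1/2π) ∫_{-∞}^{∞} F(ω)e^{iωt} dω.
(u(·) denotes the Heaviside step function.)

F[g](ω) = \frac{9 \omega^{2}}{9 \omega^{2} - 30 i \omega - 25}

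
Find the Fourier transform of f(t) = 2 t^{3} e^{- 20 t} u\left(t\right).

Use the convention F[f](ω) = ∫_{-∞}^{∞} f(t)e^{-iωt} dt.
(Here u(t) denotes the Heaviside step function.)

F(ω) = \frac{12}{\left(i \omega + 20\right)^{4}}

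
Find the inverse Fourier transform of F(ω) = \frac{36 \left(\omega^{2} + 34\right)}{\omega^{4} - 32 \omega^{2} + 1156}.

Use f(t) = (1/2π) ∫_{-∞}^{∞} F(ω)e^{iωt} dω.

f(t) = 6 e^{- 3 \left|{t}\right|} \cos{\left(5 \left|{t}\right| \right)}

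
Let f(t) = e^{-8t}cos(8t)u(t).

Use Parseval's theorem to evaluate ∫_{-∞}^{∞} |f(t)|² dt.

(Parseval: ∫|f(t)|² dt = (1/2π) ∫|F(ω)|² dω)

∫|f(t)|² dt = \frac{3}{64}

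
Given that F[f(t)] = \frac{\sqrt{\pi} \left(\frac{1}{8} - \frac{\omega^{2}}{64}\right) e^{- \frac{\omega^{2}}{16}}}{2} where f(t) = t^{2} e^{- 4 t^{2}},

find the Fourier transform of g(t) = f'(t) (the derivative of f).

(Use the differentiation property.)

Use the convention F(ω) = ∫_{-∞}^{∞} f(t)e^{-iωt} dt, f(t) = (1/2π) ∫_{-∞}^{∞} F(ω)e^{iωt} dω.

F[g](ω) = \frac{i \sqrt{\pi} \omega \left(8 - \omega^{2}\right) e^{- \frac{\omega^{2}}{16}}}{128}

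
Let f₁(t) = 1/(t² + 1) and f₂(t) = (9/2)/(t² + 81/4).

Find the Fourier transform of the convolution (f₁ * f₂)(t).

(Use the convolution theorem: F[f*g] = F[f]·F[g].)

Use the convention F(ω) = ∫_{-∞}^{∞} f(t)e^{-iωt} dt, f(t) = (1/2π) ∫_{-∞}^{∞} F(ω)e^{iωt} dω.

F[f₁*f₂](ω) = \pi^{2} e^{- \frac{11 \left|{\omega}\right|}{2}}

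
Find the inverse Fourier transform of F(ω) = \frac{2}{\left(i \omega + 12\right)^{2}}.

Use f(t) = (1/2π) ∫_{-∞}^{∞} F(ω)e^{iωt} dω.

f(t) = 2 t e^{- 12 t} u\left(t\right)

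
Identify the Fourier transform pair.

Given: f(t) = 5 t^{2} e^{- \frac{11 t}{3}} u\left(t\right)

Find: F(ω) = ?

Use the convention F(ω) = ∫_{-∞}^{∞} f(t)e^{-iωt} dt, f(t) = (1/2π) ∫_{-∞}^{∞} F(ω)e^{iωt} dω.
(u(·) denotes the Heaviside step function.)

F(ω) = \frac{270}{\left(3 i \omega + 11\right)^{3}}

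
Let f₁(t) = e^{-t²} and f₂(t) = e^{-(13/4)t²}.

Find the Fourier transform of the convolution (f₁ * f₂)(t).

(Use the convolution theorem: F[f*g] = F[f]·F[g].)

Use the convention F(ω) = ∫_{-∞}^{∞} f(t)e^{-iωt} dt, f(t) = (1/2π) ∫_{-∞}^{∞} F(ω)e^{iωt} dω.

F[f₁*f₂](ω) = \frac{2 \sqrt{13} \pi e^{- \frac{17 \omega^{2}}{52}}}{13}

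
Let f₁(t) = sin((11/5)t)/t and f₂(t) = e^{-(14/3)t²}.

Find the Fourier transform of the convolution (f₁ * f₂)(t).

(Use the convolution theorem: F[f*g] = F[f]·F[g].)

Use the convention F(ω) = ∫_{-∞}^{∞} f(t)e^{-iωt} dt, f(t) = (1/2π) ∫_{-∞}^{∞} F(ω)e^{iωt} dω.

F[f₁*f₂](ω) = \begin{cases} \frac{\sqrt{42} \pi^{\frac{3}{2}} e^{- \frac{3 \omega^{2}}{56}}}{14} & \text{for}\: \omega > - \frac{11}{5} \wedge \omega < \frac{11}{5} \\0 & \text{otherwise} \end{cases}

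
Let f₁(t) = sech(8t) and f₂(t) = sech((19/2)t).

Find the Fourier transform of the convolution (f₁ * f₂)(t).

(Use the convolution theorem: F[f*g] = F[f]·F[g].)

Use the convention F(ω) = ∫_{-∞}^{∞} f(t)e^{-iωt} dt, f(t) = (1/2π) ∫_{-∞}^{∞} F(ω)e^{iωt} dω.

F[f₁*f₂](ω) = \frac{\pi^{2}}{76 \cosh{\left(\frac{\pi \omega}{19} \right)} \cosh{\left(\frac{\pi \omega}{16} \right)}}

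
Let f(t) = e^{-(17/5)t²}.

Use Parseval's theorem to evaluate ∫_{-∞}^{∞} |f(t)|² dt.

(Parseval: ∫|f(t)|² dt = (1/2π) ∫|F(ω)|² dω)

∫|f(t)|² dt = \frac{\sqrt{170} \sqrt{\pi}}{34}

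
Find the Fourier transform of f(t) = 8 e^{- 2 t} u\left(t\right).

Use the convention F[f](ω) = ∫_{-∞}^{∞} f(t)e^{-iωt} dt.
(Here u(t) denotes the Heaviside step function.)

F(ω) = \frac{8}{i \omega + 2}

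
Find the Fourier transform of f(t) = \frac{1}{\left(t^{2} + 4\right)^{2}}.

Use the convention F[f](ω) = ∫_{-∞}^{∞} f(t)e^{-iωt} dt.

F(ω) = \frac{\pi \left(2 \left|{\omega}\right| + 1\right) e^{- 2 \left|{\omega}\right|}}{16}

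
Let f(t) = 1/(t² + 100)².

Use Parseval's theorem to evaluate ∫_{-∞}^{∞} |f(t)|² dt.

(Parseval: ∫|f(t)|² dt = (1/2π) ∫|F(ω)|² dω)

∫|f(t)|² dt = \frac{\pi}{32000000}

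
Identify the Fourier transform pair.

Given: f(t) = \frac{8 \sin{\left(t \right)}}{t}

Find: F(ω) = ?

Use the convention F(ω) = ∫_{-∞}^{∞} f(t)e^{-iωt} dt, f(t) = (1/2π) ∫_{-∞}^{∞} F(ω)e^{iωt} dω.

F(ω) = \begin{cases} 8 \pi & \text{for}\: \omega > -1 \wedge \omega < 1 \\0 & \text{otherwise} \end{cases}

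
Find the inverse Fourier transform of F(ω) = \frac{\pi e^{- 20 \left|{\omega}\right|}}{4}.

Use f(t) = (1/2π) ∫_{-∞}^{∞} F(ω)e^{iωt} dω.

f(t) = \frac{5}{t^{2} + 400}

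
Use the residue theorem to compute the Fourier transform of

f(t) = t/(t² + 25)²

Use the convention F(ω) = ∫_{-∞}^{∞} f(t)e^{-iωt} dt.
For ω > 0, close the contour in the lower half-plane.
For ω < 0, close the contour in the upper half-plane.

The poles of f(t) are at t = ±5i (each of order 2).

Let g(z) = f(z)e^{-iωz}; for large |z| the factor e^{-iωz} decays in the lower half-plane when ω > 0 and in the upper half-plane when ω < 0.

Case ω > 0 (lower half-plane, clockwise contour ⇒ F(ω) = -2πi·ΣRes):
  Res_{z = - 5 i} g(z) = \frac{\omega e^{- 5 \omega}}{20} (pole of order 2)
  F(ω) = -2πi·ΣRes = - \frac{i \pi \omega e^{- 5 \omega}}{10}

Case ω < 0 (upper half-plane, counterclockwise contour ⇒ F(ω) = +2πi·ΣRes):
  Res_{z = 5 i} g(z) = - \frac{\omega e^{5 \omega}}{20} (pole of order 2)
  F(ω) = 2πi·ΣRes = - \frac{i \pi \omega e^{5 \omega}}{10}

Both cases combine into a single formula in |ω|:

F(ω) = - \frac{i \pi \omega e^{- 5 \left|{\omega}\right|}}{10}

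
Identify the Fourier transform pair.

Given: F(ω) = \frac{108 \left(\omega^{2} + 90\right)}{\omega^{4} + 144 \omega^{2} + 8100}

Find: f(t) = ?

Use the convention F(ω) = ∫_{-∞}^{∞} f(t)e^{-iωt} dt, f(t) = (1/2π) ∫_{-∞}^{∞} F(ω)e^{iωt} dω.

f(t) = 6 e^{- 9 \left|{t}\right|} \cos{\left(3 t \right)}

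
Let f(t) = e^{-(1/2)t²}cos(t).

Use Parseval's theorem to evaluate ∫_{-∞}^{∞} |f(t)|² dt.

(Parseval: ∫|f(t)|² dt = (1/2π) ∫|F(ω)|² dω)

∫|f(t)|² dt = \frac{\sqrt{\pi} \left(1 + e\right)}{2 e}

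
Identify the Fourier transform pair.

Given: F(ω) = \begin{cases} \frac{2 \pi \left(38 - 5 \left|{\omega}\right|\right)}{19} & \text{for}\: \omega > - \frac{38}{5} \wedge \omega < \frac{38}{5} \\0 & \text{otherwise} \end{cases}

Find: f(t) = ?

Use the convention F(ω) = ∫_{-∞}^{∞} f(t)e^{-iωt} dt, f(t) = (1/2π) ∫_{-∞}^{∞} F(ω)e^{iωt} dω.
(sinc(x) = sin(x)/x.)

f(t) = \frac{76 \operatorname{sinc}^{2}{\left(\frac{19 t}{5} \right)}}{5}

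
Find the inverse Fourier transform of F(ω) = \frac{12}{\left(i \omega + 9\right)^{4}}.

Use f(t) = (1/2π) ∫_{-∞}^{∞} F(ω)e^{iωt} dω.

f(t) = 2 t^{3} e^{- 9 t} u\left(t\right)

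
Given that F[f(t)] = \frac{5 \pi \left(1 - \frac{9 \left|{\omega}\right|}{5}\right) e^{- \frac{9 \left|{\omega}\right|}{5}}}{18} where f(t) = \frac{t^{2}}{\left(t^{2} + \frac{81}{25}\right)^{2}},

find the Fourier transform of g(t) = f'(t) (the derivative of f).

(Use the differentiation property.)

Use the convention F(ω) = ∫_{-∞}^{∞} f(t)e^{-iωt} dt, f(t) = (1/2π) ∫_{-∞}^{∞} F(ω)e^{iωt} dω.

F[g](ω) = \frac{i \pi \omega \left(5 - 9 \left|{\omega}\right|\right) e^{- \frac{9 \left|{\omega}\right|}{5}}}{18}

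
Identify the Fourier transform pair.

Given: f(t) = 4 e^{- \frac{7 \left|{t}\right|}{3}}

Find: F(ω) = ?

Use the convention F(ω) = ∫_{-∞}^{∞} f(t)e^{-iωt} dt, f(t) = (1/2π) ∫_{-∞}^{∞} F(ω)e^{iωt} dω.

F(ω) = \frac{168}{9 \omega^{2} + 49}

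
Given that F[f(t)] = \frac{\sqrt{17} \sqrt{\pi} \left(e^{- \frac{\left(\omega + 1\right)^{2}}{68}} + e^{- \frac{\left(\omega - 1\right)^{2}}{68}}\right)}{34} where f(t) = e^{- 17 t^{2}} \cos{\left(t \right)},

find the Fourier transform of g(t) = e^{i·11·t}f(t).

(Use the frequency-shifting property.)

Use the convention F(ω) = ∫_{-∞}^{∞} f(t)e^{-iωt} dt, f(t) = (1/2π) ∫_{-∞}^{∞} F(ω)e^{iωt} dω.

F[g](ω) = \frac{\sqrt{17} \sqrt{\pi} \left(e^{\frac{\omega}{17}} + e^{\frac{11}{17}}\right) e^{- \frac{\omega^{2}}{68} + \frac{5 \omega}{17} - \frac{36}{17}}}{34}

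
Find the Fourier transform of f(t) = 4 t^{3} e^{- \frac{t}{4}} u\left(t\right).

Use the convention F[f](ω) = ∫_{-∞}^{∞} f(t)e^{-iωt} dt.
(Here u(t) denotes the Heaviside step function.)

F(ω) = \frac{6144}{\left(4 i \omega + 1\right)^{4}}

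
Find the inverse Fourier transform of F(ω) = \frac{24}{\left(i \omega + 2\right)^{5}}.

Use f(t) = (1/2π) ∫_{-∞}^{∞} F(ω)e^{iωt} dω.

f(t) = t^{4} e^{- 2 t} u\left(t\right)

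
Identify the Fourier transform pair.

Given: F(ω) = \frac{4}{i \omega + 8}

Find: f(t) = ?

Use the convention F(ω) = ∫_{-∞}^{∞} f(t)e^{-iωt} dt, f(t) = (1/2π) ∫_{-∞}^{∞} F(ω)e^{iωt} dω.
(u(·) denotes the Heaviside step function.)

f(t) = 4 e^{- 8 t} u\left(t\right)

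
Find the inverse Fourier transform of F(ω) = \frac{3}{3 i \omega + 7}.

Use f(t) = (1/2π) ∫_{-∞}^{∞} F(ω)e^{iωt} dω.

f(t) = e^{- \frac{7 t}{3}} u\left(t\right)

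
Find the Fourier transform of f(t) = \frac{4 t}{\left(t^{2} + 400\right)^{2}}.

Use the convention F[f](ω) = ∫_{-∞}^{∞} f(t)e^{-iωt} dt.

F(ω) = - \frac{i \pi \omega e^{- 20 \left|{\omega}\right|}}{10}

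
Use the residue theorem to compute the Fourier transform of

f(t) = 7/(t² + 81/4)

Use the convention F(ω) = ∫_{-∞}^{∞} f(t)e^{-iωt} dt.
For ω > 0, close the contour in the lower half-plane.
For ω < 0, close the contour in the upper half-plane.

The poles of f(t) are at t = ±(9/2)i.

Let g(z) = f(z)e^{-iωz}; for large |z| the factor e^{-iωz} decays in the lower half-plane when ω > 0 and in the upper half-plane when ω < 0.

Case ω > 0 (lower half-plane, clockwise contour ⇒ F(ω) = -2πi·ΣRes):
  Res_{z = - \frac{9 i}{2}} g(z) = \frac{7 i e^{- \frac{9 \omega}{2}}}{9}
  F(ω) = -2πi·ΣRes = \frac{14 \pi e^{- \frac{9 \omega}{2}}}{9}

Case ω < 0 (upper half-plane, counterclockwise contour ⇒ F(ω) = +2πi·ΣRes):
  Res_{z = \frac{9 i}{2}} g(z) = - \frac{7 i e^{\frac{9 \omega}{2}}}{9}
  F(ω) = 2πi·ΣRes = \frac{14 \pi e^{\frac{9 \omega}{2}}}{9}

Both cases combine into a single formula in |ω|:

F(ω) = \frac{14 \pi e^{- \frac{9 \left|{\omega}\right|}{2}}}{9}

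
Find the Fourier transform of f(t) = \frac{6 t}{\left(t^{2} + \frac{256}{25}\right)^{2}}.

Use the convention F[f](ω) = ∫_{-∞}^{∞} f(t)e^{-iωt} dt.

F(ω) = - \frac{15 i \pi \omega e^{- \frac{16 \left|{\omega}\right|}{5}}}{16}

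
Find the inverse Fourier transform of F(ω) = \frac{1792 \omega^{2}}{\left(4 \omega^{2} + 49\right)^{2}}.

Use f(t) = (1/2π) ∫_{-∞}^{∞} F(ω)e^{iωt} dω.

f(t) = 8 \left(1 - \frac{7 \left|{t}\right|}{2}\right) e^{- \frac{7 \left|{t}\right|}{2}}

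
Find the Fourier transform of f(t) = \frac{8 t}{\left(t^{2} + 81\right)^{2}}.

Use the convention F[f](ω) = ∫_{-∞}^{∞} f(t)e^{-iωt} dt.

F(ω) = - \frac{4 i \pi \omega e^{- 9 \left|{\omega}\right|}}{9}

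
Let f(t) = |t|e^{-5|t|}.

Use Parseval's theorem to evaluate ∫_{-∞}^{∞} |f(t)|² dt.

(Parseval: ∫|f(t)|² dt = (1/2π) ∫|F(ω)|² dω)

∫|f(t)|² dt = \frac{1}{250}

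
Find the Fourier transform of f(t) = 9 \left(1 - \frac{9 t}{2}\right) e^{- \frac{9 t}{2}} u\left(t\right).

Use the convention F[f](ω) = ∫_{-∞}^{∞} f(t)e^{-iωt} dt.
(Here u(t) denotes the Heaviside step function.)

F(ω) = \frac{36 i \omega}{- 4 \omega^{2} + 36 i \omega + 81}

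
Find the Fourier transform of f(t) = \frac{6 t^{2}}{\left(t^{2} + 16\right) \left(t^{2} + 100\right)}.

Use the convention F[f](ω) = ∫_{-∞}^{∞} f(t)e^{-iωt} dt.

F(ω) = \frac{\pi \left(5 - 2 e^{6 \left|{\omega}\right|}\right) e^{- 10 \left|{\omega}\right|}}{7}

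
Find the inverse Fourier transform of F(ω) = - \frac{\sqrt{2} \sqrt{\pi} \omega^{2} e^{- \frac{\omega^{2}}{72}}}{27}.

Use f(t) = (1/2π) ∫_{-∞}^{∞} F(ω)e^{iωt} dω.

f(t) = 4 \left(72 t^{2} - 2\right) e^{- 18 t^{2}}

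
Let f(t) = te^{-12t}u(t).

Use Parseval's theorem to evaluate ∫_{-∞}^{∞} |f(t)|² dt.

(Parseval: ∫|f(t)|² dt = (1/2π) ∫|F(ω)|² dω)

∫|f(t)|² dt = \frac{1}{6912}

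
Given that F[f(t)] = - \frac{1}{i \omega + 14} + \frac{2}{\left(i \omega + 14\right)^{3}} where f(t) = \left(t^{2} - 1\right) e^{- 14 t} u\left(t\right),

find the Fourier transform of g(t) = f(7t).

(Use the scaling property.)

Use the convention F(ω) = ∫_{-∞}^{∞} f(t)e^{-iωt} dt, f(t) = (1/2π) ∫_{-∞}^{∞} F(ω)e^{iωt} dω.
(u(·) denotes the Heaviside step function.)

F[g](ω) = \frac{98 i \omega - \left(i \omega + 98\right)^{3} + 9604}{\left(i \omega + 98\right)^{4}}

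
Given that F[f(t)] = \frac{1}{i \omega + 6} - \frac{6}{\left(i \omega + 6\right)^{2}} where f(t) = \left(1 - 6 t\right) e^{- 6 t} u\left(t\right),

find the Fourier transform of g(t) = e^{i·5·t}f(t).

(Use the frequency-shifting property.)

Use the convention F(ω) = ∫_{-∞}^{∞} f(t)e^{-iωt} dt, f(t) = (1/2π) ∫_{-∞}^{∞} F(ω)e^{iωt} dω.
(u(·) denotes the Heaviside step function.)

F[g](ω) = \frac{i \left(5 - \omega\right)}{\omega^{2} - 2 \omega \left(5 + 6 i\right) - 11 + 60 i}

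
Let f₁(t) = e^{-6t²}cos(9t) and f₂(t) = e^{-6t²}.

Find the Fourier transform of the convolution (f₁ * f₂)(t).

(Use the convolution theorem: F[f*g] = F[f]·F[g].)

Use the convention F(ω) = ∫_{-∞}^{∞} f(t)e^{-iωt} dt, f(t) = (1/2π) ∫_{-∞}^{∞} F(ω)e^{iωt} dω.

F[f₁*f₂](ω) = \frac{\pi \left(e^{\frac{3 \omega}{2}} + 1\right) e^{- \frac{\omega^{2}}{12} - \frac{3 \omega}{4} - \frac{27}{8}}}{12}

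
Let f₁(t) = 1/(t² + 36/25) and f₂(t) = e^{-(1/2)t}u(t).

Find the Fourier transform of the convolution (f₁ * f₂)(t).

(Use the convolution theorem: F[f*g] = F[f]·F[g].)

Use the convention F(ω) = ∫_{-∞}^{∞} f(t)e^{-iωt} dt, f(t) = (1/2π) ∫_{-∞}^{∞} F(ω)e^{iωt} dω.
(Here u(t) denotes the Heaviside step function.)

F[f₁*f₂](ω) = \frac{5 \pi e^{- \frac{6 \left|{\omega}\right|}{5}}}{3 \left(2 i \omega + 1\right)}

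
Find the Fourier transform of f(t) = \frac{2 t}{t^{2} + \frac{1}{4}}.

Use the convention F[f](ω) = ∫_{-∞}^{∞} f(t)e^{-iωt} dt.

F(ω) = - 2 i \pi e^{- \frac{\left|{\omega}\right|}{2}} \operatorname{sign}{\left(\omega \right)}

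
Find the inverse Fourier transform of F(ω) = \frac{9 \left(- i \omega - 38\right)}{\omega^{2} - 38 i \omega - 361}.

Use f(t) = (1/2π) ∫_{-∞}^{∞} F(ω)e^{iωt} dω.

f(t) = 9 \left(19 t + 1\right) e^{- 19 t} u\left(t\right)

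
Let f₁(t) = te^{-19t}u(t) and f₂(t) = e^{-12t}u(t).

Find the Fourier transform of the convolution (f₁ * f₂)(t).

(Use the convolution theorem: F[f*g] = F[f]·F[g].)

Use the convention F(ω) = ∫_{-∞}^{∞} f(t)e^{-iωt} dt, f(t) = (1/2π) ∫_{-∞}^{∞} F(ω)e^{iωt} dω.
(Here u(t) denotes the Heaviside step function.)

F[f₁*f₂](ω) = \frac{1}{\left(i \omega + 12\right) \left(i \omega + 19\right)^{2}}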